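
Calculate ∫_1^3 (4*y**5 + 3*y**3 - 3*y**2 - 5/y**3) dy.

4654/9

By the power rule, an antiderivative is F(y) = 2*y**6/3 + 3*y**4/4 - y**3 + 5/(2*y**2).
Then F(3) - F(1) = (18721/36) - (35/12) = 4654/9.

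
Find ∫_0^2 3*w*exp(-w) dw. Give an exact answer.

Integrate by parts once (u = w, dv = 3*exp(-w) dw).
An antiderivative is F(w) = (-3*w - 3)*exp(-w).
Then F(2) - F(0) = (-9*exp(-2)) - (-3) = 3 - 9*exp(-2).

3 - 9*exp(-2)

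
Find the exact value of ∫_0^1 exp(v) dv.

An antiderivative is F(v) = exp(v).
Then F(1) - F(0) = (E) - (1) = -1 + E.

-1 + E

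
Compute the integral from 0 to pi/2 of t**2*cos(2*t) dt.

-pi/4

Integrate by parts twice (u = t^2, dv = cos(2*t) dt).
An antiderivative is F(t) = t**2*sin(2*t)/2 + t*cos(2*t)/2 - sin(2*t)/4.
Then F(pi/2) - F(0) = (-pi/4) - (0) = -pi/4.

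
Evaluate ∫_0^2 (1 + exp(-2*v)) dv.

An antiderivative is F(v) = v - exp(-2*v)/2.
Then F(2) - F(0) = (2 - exp(-4)/2) - (-1/2) = 5/2 - exp(-4)/2.

5/2 - exp(-4)/2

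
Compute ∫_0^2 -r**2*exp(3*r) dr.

Integrate by parts twice (u = r^2, dv = -exp(3*r) dr).
An antiderivative is F(r) = (-9*r**2 + 6*r - 2)*exp(3*r)/27.
Then F(2) - F(0) = (-26*exp(6)/27) - (-2/27) = 2/27 - 26*exp(6)/27.

2/27 - 26*exp(6)/27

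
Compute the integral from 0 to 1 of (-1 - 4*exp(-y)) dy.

An antiderivative is F(y) = -y + 4*exp(-y).
Then F(1) - F(0) = (-1 + 4*exp(-1)) - (4) = -5 + 4*exp(-1).

-5 + 4*exp(-1)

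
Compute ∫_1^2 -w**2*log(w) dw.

Integrate by parts once (u = ln w, dv = -w**2 dw).
An antiderivative is F(w) = -w**3*(3*log(w) - 1)/9.
Then F(2) - F(1) = (8/9 - 8*log(2)/3) - (1/9) = 7/9 - 8*log(2)/3.

7/9 - 8*log(2)/3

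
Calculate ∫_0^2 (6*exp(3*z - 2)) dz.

Let u = 3*z - 2, so du = 3 dz. When z = 0, u = -2; when z = 2, u = 4.
The integral becomes 2·∫ exp(u) du from -2 to 4, with antiderivative 2*exp(u).
Back in z: F(z) = 2*exp(3*z - 2).
Then F(2) - F(0) = (2*exp(4)) - (2*exp(-2)) = -(2 - 2*exp(6))*exp(-2).

-(2 - 2*exp(6))*exp(-2)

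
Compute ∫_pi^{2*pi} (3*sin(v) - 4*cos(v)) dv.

An antiderivative is F(v) = -4*sin(v) - 3*cos(v).
Then F(2*pi) - F(pi) = (-3) - (3) = -6.

-6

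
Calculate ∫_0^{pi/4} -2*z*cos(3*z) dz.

Integrate by parts once (u = z, dv = -2*cos(3*z) dz).
An antiderivative is F(z) = -2*z*sin(3*z)/3 - 2*cos(3*z)/9.
Then F(pi/4) - F(0) = (sqrt(2)*(4 - 3*pi)/36) - (-2/9) = -sqrt(2)*pi/12 + sqrt(2)/9 + 2/9.

-sqrt(2)*pi/12 + sqrt(2)/9 + 2/9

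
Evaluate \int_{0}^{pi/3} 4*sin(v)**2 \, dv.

Use the identity sin^2(v) = (1 - cos(2*v))/2.
An antiderivative is F(v) = 2*v - sin(2*v).
Then F(pi/3) - F(0) = (-sqrt(3)/2 + 2*pi/3) - (0) = -sqrt(3)/2 + 2*pi/3.

-sqrt(3)/2 + 2*pi/3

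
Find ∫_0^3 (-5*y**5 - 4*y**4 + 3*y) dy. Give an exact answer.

-3942/5

By the power rule, an antiderivative is F(y) = -5*y**6/6 - 4*y**5/5 + 3*y**2/2.
Then F(3) - F(0) = (-3942/5) - (0) = -3942/5.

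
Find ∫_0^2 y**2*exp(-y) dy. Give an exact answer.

Integrate by parts twice (u = y^2, dv = exp(-y) dy).
An antiderivative is F(y) = (-y**2 - 2*y - 2)*exp(-y).
Then F(2) - F(0) = (-10*exp(-2)) - (-2) = 2 - 10*exp(-2).

2 - 10*exp(-2)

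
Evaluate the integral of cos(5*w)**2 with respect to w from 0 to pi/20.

1/20 + pi/40

Use the identity cos^2(5*w) = (1 + cos(10*w))/2.
An antiderivative is F(w) = w/2 + sin(10*w)/20.
Then F(pi/20) - F(0) = (1/20 + pi/40) - (0) = 1/20 + pi/40.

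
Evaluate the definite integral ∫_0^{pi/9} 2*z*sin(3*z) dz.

-pi/27 + sqrt(3)/9

Integrate by parts once (u = z, dv = 2*sin(3*z) dz).
An antiderivative is F(z) = -2*z*cos(3*z)/3 + 2*sin(3*z)/9.
Then F(pi/9) - F(0) = (-pi/27 + sqrt(3)/9) - (0) = -pi/27 + sqrt(3)/9.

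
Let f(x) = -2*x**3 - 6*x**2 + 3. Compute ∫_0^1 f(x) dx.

By the power rule, an antiderivative is F(x) = -x**4/2 - 2*x**3 + 3*x.
Then F(1) - F(0) = (1/2) - (0) = 1/2.

1/2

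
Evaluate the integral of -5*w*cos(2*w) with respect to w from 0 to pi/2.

5/2

Integrate by parts once (u = w, dv = -5*cos(2*w) dw).
An antiderivative is F(w) = -5*w*sin(2*w)/2 - 5*cos(2*w)/4.
Then F(pi/2) - F(0) = (5/4) - (-5/4) = 5/2.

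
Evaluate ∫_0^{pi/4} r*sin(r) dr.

Integrate by parts once (u = r, dv = sin(r) dr).
An antiderivative is F(r) = -r*cos(r) + sin(r).
Then F(pi/4) - F(0) = (sqrt(2)*(4 - pi)/8) - (0) = sqrt(2)*(4 - pi)/8.

sqrt(2)*(4 - pi)/8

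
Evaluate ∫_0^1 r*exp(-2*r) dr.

(-3 + exp(2))*exp(-2)/4

Integrate by parts once (u = r, dv = exp(-2*r) dr).
An antiderivative is F(r) = (-2*r - 1)*exp(-2*r)/4.
Then F(1) - F(0) = (-3*exp(-2)/4) - (-1/4) = (-3 + exp(2))*exp(-2)/4.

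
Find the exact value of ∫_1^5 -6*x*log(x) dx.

36 - 75*log(5)

Integrate by parts once (u = ln x, dv = -6*x dx).
An antiderivative is F(x) = -3*x**2*(2*log(x) - 1)/2.
Then F(5) - F(1) = (75/2 - 75*log(5)) - (3/2) = 36 - 75*log(5).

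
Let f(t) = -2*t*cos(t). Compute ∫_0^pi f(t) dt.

Integrate by parts once (u = t, dv = -2*cos(t) dt).
An antiderivative is F(t) = -2*t*sin(t) - 2*cos(t).
Then F(pi) - F(0) = (2) - (-2) = 4.

4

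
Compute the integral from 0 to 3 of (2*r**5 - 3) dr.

234

By the power rule, an antiderivative is F(r) = r**6/3 - 3*r.
Then F(3) - F(0) = (234) - (0) = 234.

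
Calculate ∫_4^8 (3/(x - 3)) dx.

An antiderivative is F(x) = 3*log(x - 3).
Then F(8) - F(4) = (3*log(5)) - (0) = 3*log(5).

3*log(5)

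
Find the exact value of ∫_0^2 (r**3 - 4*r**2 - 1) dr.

By the power rule, an antiderivative is F(r) = r**4/4 - 4*r**3/3 - r.
Then F(2) - F(0) = (-26/3) - (0) = -26/3.

-26/3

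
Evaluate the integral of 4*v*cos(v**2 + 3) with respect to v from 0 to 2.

-2*sin(3) + 2*sin(7)

Let u = v**2 + 3, so du = 2*v dv. When v = 0, u = 3; when v = 2, u = 7.
The integral becomes 2·∫ cos(u) du from 3 to 7, with antiderivative 2*sin(u).
Back in v: F(v) = 2*sin(v**2 + 3).
Then F(2) - F(0) = (2*sin(7)) - (2*sin(3)) = -2*sin(3) + 2*sin(7).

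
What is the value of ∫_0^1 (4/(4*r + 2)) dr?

Let u = 4*r + 2, so du = 4 dr. When r = 0, u = 2; when r = 1, u = 6.
The integral becomes ∫ 1/u du from 2 to 6, with antiderivative log(u).
Back in r: F(r) = log(4*r + 2).
Then F(1) - F(0) = (log(6)) - (log(2)) = log(3).

log(3)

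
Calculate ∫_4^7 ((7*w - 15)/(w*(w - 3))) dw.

Factor the denominator: w**2 - 3*w = w(w - 3).
Partial fractions: (7*w - 15)/(w*(w - 3)) = 5/w + 2/(w - 3).
An antiderivative is F(w) = 5*log(w) + 2*log(w - 3).
Then F(7) - F(4) = (4*log(2) + 5*log(7)) - (10*log(2)) = -6*log(2) + 5*log(7).

-6*log(2) + 5*log(7)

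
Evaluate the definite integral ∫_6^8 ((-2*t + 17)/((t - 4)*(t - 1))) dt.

-5*log(7) + 3*log(2) + 5*log(5)

Factor the denominator: t**2 - 5*t + 4 = (t - 1)(t - 4).
Partial fractions: (-2*t + 17)/((t - 4)*(t - 1)) = -5/(t - 1) + 3/(t - 4).
An antiderivative is F(t) = 3*log(t - 4) - 5*log(t - 1).
Then F(8) - F(6) = (-5*log(7) + 6*log(2)) - (-5*log(5) + 3*log(2)) = -5*log(7) + 3*log(2) + 5*log(5).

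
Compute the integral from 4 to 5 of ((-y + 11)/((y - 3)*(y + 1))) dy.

-3*log(3) - log(2) + 3*log(5)

Factor the denominator: y**2 - 2*y - 3 = (y + 1)(y - 3).
Partial fractions: (-y + 11)/((y - 3)*(y + 1)) = -3/(y + 1) + 2/(y - 3).
An antiderivative is F(y) = 2*log(y - 3) - 3*log(y + 1).
Then F(5) - F(4) = (-log(54)) - (-3*log(5)) = -3*log(3) - log(2) + 3*log(5).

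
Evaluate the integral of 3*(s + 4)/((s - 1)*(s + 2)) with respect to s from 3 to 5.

Factor the denominator: s**2 + s - 2 = (s + 2)(s - 1).
Partial fractions: 3*(s + 4)/((s - 1)*(s + 2)) = -2/(s + 2) + 5/(s - 1).
An antiderivative is F(s) = 5*log(s - 1) - 2*log(s + 2).
Then F(5) - F(3) = (-2*log(7) + 10*log(2)) - (log(32/25)) = -2*log(7) + 2*log(5) + 5*log(2).

-2*log(7) + 2*log(5) + 5*log(2)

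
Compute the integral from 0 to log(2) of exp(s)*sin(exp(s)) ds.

-cos(2) + cos(1)

Let u = exp(s), so du = exp(s) ds. When s = 0, u = 1; when s = log(2), u = 2.
The integral becomes ∫ sin(u) du from 1 to 2, with antiderivative -cos(u).
Back in s: F(s) = -cos(exp(s)).
Then F(log(2)) - F(0) = (-cos(2)) - (-cos(1)) = -cos(2) + cos(1).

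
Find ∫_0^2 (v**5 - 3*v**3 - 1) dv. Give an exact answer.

-10/3

By the power rule, an antiderivative is F(v) = v**6/6 - 3*v**4/4 - v.
Then F(2) - F(0) = (-10/3) - (0) = -10/3.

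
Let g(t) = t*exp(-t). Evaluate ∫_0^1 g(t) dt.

Integrate by parts once (u = t, dv = exp(-t) dt).
An antiderivative is F(t) = (-t - 1)*exp(-t).
Then F(1) - F(0) = (-2*exp(-1)) - (-1) = 1 - 2*exp(-1).

1 - 2*exp(-1)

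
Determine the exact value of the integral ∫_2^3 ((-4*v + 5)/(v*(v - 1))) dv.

-5*log(3) + 6*log(2)

Factor the denominator: v**2 - v = v(v - 1).
Partial fractions: (-4*v + 5)/(v*(v - 1)) = -5/v + 1/(v - 1).
An antiderivative is F(v) = -5*log(v) + log(v - 1).
Then F(3) - F(2) = (-5*log(3) + log(2)) - (-log(32)) = -5*log(3) + 6*log(2).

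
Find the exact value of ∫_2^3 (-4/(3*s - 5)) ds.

An antiderivative is F(s) = -4*log(3*s - 5)/3.
Then F(3) - F(2) = (-8*log(2)/3) - (0) = -8*log(2)/3.

-8*log(2)/3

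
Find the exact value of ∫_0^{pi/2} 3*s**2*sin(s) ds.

-6 + 3*pi

Integrate by parts twice (u = s^2, dv = 3*sin(s) ds).
An antiderivative is F(s) = -3*s**2*cos(s) + 6*s*sin(s) + 6*cos(s).
Then F(pi/2) - F(0) = (3*pi) - (6) = -6 + 3*pi.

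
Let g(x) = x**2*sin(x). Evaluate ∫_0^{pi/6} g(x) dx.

-2 - sqrt(3)*pi**2/72 + pi/6 + sqrt(3)

Integrate by parts twice (u = x^2, dv = sin(x) dx).
An antiderivative is F(x) = -x**2*cos(x) + 2*x*sin(x) + 2*cos(x).
Then F(pi/6) - F(0) = (-sqrt(3)*pi**2/72 + pi/6 + sqrt(3)) - (2) = -2 - sqrt(3)*pi**2/72 + pi/6 + sqrt(3).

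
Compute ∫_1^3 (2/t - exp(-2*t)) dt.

An antiderivative is F(t) = 2*log(t) + exp(-2*t)/2.
Then F(3) - F(1) = (exp(-6)/2 + 2*log(3)) - (exp(-2)/2) = (-exp(4) + 1 + 4*exp(6)*log(3))*exp(-6)/2.

(-exp(4) + 1 + 4*exp(6)*log(3))*exp(-6)/2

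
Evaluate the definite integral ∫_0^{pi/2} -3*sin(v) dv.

-3

An antiderivative is F(v) = 3*cos(v).
Then F(pi/2) - F(0) = (0) - (3) = -3.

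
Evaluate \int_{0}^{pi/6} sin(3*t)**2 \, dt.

Use the identity sin^2(3*t) = (1 - cos(6*t))/2.
An antiderivative is F(t) = t/2 - sin(6*t)/12.
Then F(pi/6) - F(0) = (pi/12) - (0) = pi/12.

pi/12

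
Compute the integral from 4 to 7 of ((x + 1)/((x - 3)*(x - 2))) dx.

Factor the denominator: x**2 - 5*x + 6 = (x - 2)(x - 3).
Partial fractions: (x + 1)/((x - 3)*(x - 2)) = -3/(x - 2) + 4/(x - 3).
An antiderivative is F(x) = 4*log(x - 3) - 3*log(x - 2).
Then F(7) - F(4) = (-3*log(5) + 8*log(2)) - (-log(8)) = -3*log(5) + 11*log(2).

-3*log(5) + 11*log(2)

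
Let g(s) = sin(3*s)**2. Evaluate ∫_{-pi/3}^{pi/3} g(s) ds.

Use the identity sin^2(3*s) = (1 - cos(6*s))/2.
An antiderivative is F(s) = s/2 - sin(6*s)/12.
Then F(pi/3) - F(-pi/3) = (pi/6) - (-pi/6) = pi/3.

pi/3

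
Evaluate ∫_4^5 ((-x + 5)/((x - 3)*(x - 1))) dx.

log(9/8)

Factor the denominator: x**2 - 4*x + 3 = (x - 1)(x - 3).
Partial fractions: (-x + 5)/((x - 3)*(x - 1)) = -2/(x - 1) + 1/(x - 3).
An antiderivative is F(x) = log(x - 3) - 2*log(x - 1).
Then F(5) - F(4) = (-log(8)) - (-log(9)) = log(9/8).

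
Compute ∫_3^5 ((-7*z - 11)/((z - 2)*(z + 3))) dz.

Factor the denominator: z**2 + z - 6 = (z + 3)(z - 2).
Partial fractions: (-7*z - 11)/((z - 2)*(z + 3)) = -2/(z + 3) - 5/(z - 2).
An antiderivative is F(z) = -5*log(z - 2) - 2*log(z + 3).
Then F(5) - F(3) = (-5*log(3) - 6*log(2)) - (-log(36)) = -3*log(3) - 4*log(2).

-3*log(3) - 4*log(2)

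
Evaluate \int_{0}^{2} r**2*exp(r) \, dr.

Integrate by parts twice (u = r^2, dv = exp(r) dr).
An antiderivative is F(r) = (r**2 - 2*r + 2)*exp(r).
Then F(2) - F(0) = (2*exp(2)) - (2) = -2 + 2*exp(2).

-2 + 2*exp(2)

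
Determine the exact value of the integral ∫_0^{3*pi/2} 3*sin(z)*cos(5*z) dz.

Use the identity sin(z)cos(5*z) = [sin(6*z) + sin(-4*z)]/2.
An antiderivative is F(z) = 3*cos(4*z)/8 - cos(6*z)/4.
Then F(3*pi/2) - F(0) = (5/8) - (1/8) = 1/2.

1/2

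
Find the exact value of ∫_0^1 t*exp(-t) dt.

Integrate by parts once (u = t, dv = exp(-t) dt).
An antiderivative is F(t) = (-t - 1)*exp(-t).
Then F(1) - F(0) = (-2*exp(-1)) - (-1) = 1 - 2*exp(-1).

1 - 2*exp(-1)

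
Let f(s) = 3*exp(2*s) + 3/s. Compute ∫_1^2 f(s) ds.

An antiderivative is F(s) = 3*exp(2*s)/2 + 3*log(s).
Then F(2) - F(1) = (log(8) + 3*exp(4)/2) - (3*exp(2)/2) = -3*exp(2)/2 + log(8) + 3*exp(4)/2.

-3*exp(2)/2 + log(8) + 3*exp(4)/2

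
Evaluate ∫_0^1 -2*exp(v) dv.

An antiderivative is F(v) = -2*exp(v).
Then F(1) - F(0) = (-2*E) - (-2) = 2 - 2*E.

2 - 2*E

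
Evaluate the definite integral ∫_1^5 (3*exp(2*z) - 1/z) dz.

An antiderivative is F(z) = 3*exp(2*z)/2 - log(z).
Then F(5) - F(1) = (-log(5) + 3*exp(10)/2) - (3*exp(2)/2) = -3*exp(2)/2 - log(5) + 3*exp(10)/2.

-3*exp(2)/2 - log(5) + 3*exp(10)/2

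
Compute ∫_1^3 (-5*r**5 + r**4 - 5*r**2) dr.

By the power rule, an antiderivative is F(r) = -5*r**6/6 + r**5/5 - 5*r**3/3.
Then F(3) - F(1) = (-6039/10) - (-23/10) = -3008/5.

-3008/5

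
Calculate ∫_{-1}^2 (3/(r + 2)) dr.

log(64)

An antiderivative is F(r) = 3*log(r + 2).
Then F(2) - F(-1) = (log(64)) - (0) = log(64).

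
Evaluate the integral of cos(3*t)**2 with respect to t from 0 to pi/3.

Use the identity cos^2(3*t) = (1 + cos(6*t))/2.
An antiderivative is F(t) = t/2 + sin(6*t)/12.
Then F(pi/3) - F(0) = (pi/6) - (0) = pi/6.

pi/6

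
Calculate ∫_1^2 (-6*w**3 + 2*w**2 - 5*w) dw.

-76/3

By the power rule, an antiderivative is F(w) = -3*w**4/2 + 2*w**3/3 - 5*w**2/2.
Then F(2) - F(1) = (-86/3) - (-10/3) = -76/3.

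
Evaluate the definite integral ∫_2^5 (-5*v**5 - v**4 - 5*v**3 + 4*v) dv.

By the power rule, an antiderivative is F(v) = -5*v**6/6 - v**5/5 - 5*v**4/4 + 2*v**2.
Then F(5) - F(2) = (-172525/12) - (-1076/15) = -286107/20.

-286107/20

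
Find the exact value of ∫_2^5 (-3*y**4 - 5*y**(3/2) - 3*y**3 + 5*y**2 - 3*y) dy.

-42981/20 - 50*sqrt(5) + 8*sqrt(2)

By the power rule, an antiderivative is F(y) = -2*y**(5/2) - 3*y**5/5 - 3*y**4/4 + 5*y**3/3 - 3*y**2/2.
Then F(5) - F(2) = (-26075/12 - 50*sqrt(5)) - (-358/15 - 8*sqrt(2)) = -42981/20 - 50*sqrt(5) + 8*sqrt(2).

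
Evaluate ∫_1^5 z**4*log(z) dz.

Integrate by parts once (u = ln z, dv = z**4 dz).
An antiderivative is F(z) = z**5*(5*log(z) - 1)/25.
Then F(5) - F(1) = (-125 + 625*log(5)) - (-1/25) = -3124/25 + 625*log(5).

-3124/25 + 625*log(5)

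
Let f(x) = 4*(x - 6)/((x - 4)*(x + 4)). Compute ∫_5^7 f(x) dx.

Factor the denominator: x**2 - 16 = (x + 4)(x - 4).
Partial fractions: 4*(x - 6)/((x - 4)*(x + 4)) = 5/(x + 4) - 1/(x - 4).
An antiderivative is F(x) = -log(x - 4) + 5*log(x + 4).
Then F(7) - F(5) = (-log(3) + 5*log(11)) - (10*log(3)) = -11*log(3) + 5*log(11).

-11*log(3) + 5*log(11)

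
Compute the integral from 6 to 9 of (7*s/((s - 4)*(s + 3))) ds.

-3*log(3) + 2*log(2) + 4*log(5)

Factor the denominator: s**2 - s - 12 = (s + 3)(s - 4).
Partial fractions: 7*s/((s - 4)*(s + 3)) = 3/(s + 3) + 4/(s - 4).
An antiderivative is F(s) = 4*log(s - 4) + 3*log(s + 3).
Then F(9) - F(6) = (3*log(3) + 6*log(2) + 4*log(5)) - (4*log(2) + 6*log(3)) = -3*log(3) + 2*log(2) + 4*log(5).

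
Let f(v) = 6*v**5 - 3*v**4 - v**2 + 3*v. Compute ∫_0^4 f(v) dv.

52264/15

By the power rule, an antiderivative is F(v) = v**6 - 3*v**5/5 - v**3/3 + 3*v**2/2.
Then F(4) - F(0) = (52264/15) - (0) = 52264/15.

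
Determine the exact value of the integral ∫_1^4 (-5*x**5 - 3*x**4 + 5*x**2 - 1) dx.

-39243/10

By the power rule, an antiderivative is F(x) = -5*x**6/6 - 3*x**5/5 + 5*x**3/3 - x.
Then F(4) - F(1) = (-58876/15) - (-23/30) = -39243/10.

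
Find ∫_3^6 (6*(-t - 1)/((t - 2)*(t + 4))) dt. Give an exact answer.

Factor the denominator: t**2 + 2*t - 8 = (t + 4)(t - 2).
Partial fractions: 6*(-t - 1)/((t - 2)*(t + 4)) = -3/(t + 4) - 3/(t - 2).
An antiderivative is F(t) = -3*log(t - 2) - 3*log(t + 4).
Then F(6) - F(3) = (-9*log(2) - 3*log(5)) - (-3*log(7)) = -9*log(2) - 3*log(5) + 3*log(7).

-9*log(2) - 3*log(5) + 3*log(7)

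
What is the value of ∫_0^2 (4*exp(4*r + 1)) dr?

-exp(1) + exp(9)

Let u = 4*r + 1, so du = 4 dr. When r = 0, u = 1; when r = 2, u = 9.
The integral becomes ∫ exp(u) du from 1 to 9, with antiderivative exp(u).
Back in r: F(r) = exp(4*r + 1).
Then F(2) - F(0) = (exp(9)) - (exp(1)) = -exp(1) + exp(9).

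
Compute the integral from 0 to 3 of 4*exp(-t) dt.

4 - 4*exp(-3)

An antiderivative is F(t) = -4*exp(-t).
Then F(3) - F(0) = (-4*exp(-3)) - (-4) = 4 - 4*exp(-3).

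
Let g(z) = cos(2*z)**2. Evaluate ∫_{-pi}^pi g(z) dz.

pi

Use the identity cos^2(2*z) = (1 + cos(4*z))/2.
An antiderivative is F(z) = z/2 + sin(4*z)/8.
Then F(pi) - F(-pi) = (pi/2) - (-pi/2) = pi.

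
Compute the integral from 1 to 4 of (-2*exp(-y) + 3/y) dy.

-2*exp(-1) + 2*exp(-4) + 6*log(2)

An antiderivative is F(y) = 3*log(y) + 2*exp(-y).
Then F(4) - F(1) = (2*exp(-4) + 6*log(2)) - (2*exp(-1)) = -2*exp(-1) + 2*exp(-4) + 6*log(2).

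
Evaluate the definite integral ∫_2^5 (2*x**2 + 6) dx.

By the power rule, an antiderivative is F(x) = 2*x**3/3 + 6*x.
Then F(5) - F(2) = (340/3) - (52/3) = 96.

96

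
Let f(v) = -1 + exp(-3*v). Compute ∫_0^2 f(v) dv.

-5/3 - exp(-6)/3

An antiderivative is F(v) = -v - exp(-3*v)/3.
Then F(2) - F(0) = (-2 - exp(-6)/3) - (-1/3) = -5/3 - exp(-6)/3.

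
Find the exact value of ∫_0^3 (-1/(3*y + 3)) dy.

An antiderivative is F(y) = -log(3*y + 3)/3.
Then F(3) - F(0) = (-log(12)/3) - (-log(3)/3) = -log(12)/3 + log(3)/3.

-log(12)/3 + log(3)/3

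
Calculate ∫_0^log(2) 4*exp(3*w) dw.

28/3

Let u = exp(w), so du = exp(w) dw. When w = 0, u = 1; when w = log(2), u = 2.
The integral becomes 4·∫ u**2 du from 1 to 2, with antiderivative 4*u**3/3.
Back in w: F(w) = 4*exp(3*w)/3.
Then F(log(2)) - F(0) = (32/3) - (4/3) = 28/3.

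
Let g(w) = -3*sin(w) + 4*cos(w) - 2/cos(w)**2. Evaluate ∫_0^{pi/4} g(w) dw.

-5 + 7*sqrt(2)/2

An antiderivative is F(w) = 4*sin(w) + 3*cos(w) - 2*tan(w).
Then F(pi/4) - F(0) = (-2 + 7*sqrt(2)/2) - (3) = -5 + 7*sqrt(2)/2.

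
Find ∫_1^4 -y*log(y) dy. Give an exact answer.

Integrate by parts once (u = ln y, dv = -y dy).
An antiderivative is F(y) = -y**2*(2*log(y) - 1)/4.
Then F(4) - F(1) = (4 - 16*log(2)) - (1/4) = 15/4 - 16*log(2).

15/4 - 16*log(2)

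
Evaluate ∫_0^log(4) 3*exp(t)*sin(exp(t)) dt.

3*cos(1) - 3*cos(4)

Let u = exp(t), so du = exp(t) dt. When t = 0, u = 1; when t = log(4), u = 4.
The integral becomes 3·∫ sin(u) du from 1 to 4, with antiderivative -3*cos(u).
Back in t: F(t) = -3*cos(exp(t)).
Then F(log(4)) - F(0) = (-3*cos(4)) - (-3*cos(1)) = 3*cos(1) - 3*cos(4).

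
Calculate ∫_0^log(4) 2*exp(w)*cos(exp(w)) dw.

Let u = exp(w), so du = exp(w) dw. When w = 0, u = 1; when w = log(4), u = 4.
The integral becomes 2·∫ cos(u) du from 1 to 4, with antiderivative 2*sin(u).
Back in w: F(w) = 2*sin(exp(w)).
Then F(log(4)) - F(0) = (2*sin(4)) - (2*sin(1)) = -2*sin(1) + 2*sin(4).

-2*sin(1) + 2*sin(4)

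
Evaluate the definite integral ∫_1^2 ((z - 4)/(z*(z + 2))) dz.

Factor the denominator: z**2 + 2*z = (z + 2)z.
Partial fractions: (z - 4)/(z*(z + 2)) = 3/(z + 2) - 2/z.
An antiderivative is F(z) = -2*log(z) + 3*log(z + 2).
Then F(2) - F(1) = (log(16)) - (log(27)) = log(16/27).

log(16/27)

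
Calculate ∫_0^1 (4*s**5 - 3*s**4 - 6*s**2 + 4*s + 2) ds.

By the power rule, an antiderivative is F(s) = 2*s**6/3 - 3*s**5/5 - 2*s**3 + 2*s**2 + 2*s.
Then F(1) - F(0) = (31/15) - (0) = 31/15.

31/15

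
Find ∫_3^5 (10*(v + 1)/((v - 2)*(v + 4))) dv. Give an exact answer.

Factor the denominator: v**2 + 2*v - 8 = (v + 4)(v - 2).
Partial fractions: 10*(v + 1)/((v - 2)*(v + 4)) = 5/(v + 4) + 5/(v - 2).
An antiderivative is F(v) = 5*log(v - 2) + 5*log(v + 4).
Then F(5) - F(3) = (15*log(3)) - (5*log(7)) = -5*log(7) + 15*log(3).

-5*log(7) + 15*log(3)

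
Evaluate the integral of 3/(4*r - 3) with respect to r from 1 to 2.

3*log(5)/4

An antiderivative is F(r) = 3*log(4*r - 3)/4.
Then F(2) - F(1) = (3*log(5)/4) - (0) = 3*log(5)/4.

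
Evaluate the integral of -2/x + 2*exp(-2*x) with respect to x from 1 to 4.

-4*log(2) - exp(-8) + exp(-2)

An antiderivative is F(x) = -2*log(x) - exp(-2*x).
Then F(4) - F(1) = (-4*log(2) - exp(-8)) - (-exp(-2)) = -4*log(2) - exp(-8) + exp(-2).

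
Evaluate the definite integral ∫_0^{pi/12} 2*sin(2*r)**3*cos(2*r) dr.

Let u = sin(2*r), so du = 2*cos(2*r) dr. When r = 0, u = 0; when r = pi/12, u = 1/2.
The integral becomes ∫ u**3 du from 0 to 1/2, with antiderivative u**4/4.
Back in r: F(r) = sin(2*r)**4/4.
Then F(pi/12) - F(0) = (1/64) - (0) = 1/64.

1/64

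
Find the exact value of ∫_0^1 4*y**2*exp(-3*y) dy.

Integrate by parts twice (u = y^2, dv = 4*exp(-3*y) dy).
An antiderivative is F(y) = (-36*y**2 - 24*y - 8)*exp(-3*y)/27.
Then F(1) - F(0) = (-68*exp(-3)/27) - (-8/27) = 8/27 - 68*exp(-3)/27.

8/27 - 68*exp(-3)/27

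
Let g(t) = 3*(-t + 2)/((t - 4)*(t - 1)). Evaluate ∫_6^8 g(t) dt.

Factor the denominator: t**2 - 5*t + 4 = (t - 1)(t - 4).
Partial fractions: 3*(-t + 2)/((t - 4)*(t - 1)) = -1/(t - 1) - 2/(t - 4).
An antiderivative is F(t) = -2*log(t - 4) - log(t - 1).
Then F(8) - F(6) = (-4*log(2) - log(7)) - (-log(20)) = log(5/28).

log(5/28)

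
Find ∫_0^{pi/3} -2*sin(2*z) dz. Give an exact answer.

-3/2

An antiderivative is F(z) = cos(2*z).
Then F(pi/3) - F(0) = (-1/2) - (1) = -3/2.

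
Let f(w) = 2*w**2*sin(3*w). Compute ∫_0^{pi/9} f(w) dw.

-2/27 - pi**2/243 + 2*sqrt(3)*pi/81

Integrate by parts twice (u = w^2, dv = 2*sin(3*w) dw).
An antiderivative is F(w) = -2*w**2*cos(3*w)/3 + 4*w*sin(3*w)/9 + 4*cos(3*w)/27.
Then F(pi/9) - F(0) = (-pi**2/243 + 2/27 + 2*sqrt(3)*pi/81) - (4/27) = -2/27 - pi**2/243 + 2*sqrt(3)*pi/81.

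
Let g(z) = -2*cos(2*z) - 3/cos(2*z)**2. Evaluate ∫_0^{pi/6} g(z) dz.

-2*sqrt(3)

An antiderivative is F(z) = -sin(2*z) - 3*tan(2*z)/2.
Then F(pi/6) - F(0) = (-2*sqrt(3)) - (0) = -2*sqrt(3).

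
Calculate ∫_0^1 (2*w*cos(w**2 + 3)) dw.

sin(4) - sin(3)

Let u = w**2 + 3, so du = 2*w dw. When w = 0, u = 3; when w = 1, u = 4.
The integral becomes ∫ cos(u) du from 3 to 4, with antiderivative sin(u).
Back in w: F(w) = sin(w**2 + 3).
Then F(1) - F(0) = (sin(4)) - (sin(3)) = sin(4) - sin(3).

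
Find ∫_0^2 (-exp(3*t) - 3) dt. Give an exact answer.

An antiderivative is F(t) = -exp(3*t)/3 - 3*t.
Then F(2) - F(0) = (-exp(6)/3 - 6) - (-1/3) = -exp(6)/3 - 17/3.

-exp(6)/3 - 17/3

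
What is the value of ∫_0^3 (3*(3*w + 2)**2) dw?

Let u = 3*w + 2, so du = 3 dw. When w = 0, u = 2; when w = 3, u = 11.
The integral becomes ∫ u**2 du from 2 to 11, with antiderivative u**3/3.
Back in w: F(w) = (3*w + 2)**3/3.
Then F(3) - F(0) = (1331/3) - (8/3) = 441.

441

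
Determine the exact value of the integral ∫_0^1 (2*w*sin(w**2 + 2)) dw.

Let u = w**2 + 2, so du = 2*w dw. When w = 0, u = 2; when w = 1, u = 3.
The integral becomes ∫ sin(u) du from 2 to 3, with antiderivative -cos(u).
Back in w: F(w) = -cos(w**2 + 2).
Then F(1) - F(0) = (-cos(3)) - (-cos(2)) = cos(2) - cos(3).

cos(2) - cos(3)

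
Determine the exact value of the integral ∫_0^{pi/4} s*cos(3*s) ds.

Integrate by parts once (u = s, dv = cos(3*s) ds).
An antiderivative is F(s) = s*sin(3*s)/3 + cos(3*s)/9.
Then F(pi/4) - F(0) = (sqrt(2)*(-4 + 3*pi)/72) - (1/9) = -1/9 - sqrt(2)/18 + sqrt(2)*pi/24.

-1/9 - sqrt(2)/18 + sqrt(2)*pi/24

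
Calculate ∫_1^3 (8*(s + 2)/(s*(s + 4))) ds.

Factor the denominator: s**2 + 4*s = (s + 4)s.
Partial fractions: 8*(s + 2)/(s*(s + 4)) = 4/(s + 4) + 4/s.
An antiderivative is F(s) = 4*log(s) + 4*log(s + 4).
Then F(3) - F(1) = (4*log(3) + 4*log(7)) - (4*log(5)) = -4*log(5) + 4*log(3) + 4*log(7).

-4*log(5) + 4*log(3) + 4*log(7)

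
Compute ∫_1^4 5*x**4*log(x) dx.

-1023/5 + 2048*log(2)

Integrate by parts once (u = ln x, dv = 5*x**4 dx).
An antiderivative is F(x) = x**5*(5*log(x) - 1)/5.
Then F(4) - F(1) = (-1024/5 + 2048*log(2)) - (-1/5) = -1023/5 + 2048*log(2).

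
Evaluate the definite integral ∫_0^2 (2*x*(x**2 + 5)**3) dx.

Let u = x**2 + 5, so du = 2*x dx. When x = 0, u = 5; when x = 2, u = 9.
The integral becomes ∫ u**3 du from 5 to 9, with antiderivative u**4/4.
Back in x: F(x) = (x**2 + 5)**4/4.
Then F(2) - F(0) = (6561/4) - (625/4) = 1484.

1484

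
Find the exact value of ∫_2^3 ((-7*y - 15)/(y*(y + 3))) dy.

-7*log(3) + 3*log(2) + 2*log(5)

Factor the denominator: y**2 + 3*y = (y + 3)y.
Partial fractions: (-7*y - 15)/(y*(y + 3)) = -2/(y + 3) - 5/y.
An antiderivative is F(y) = -5*log(y) - 2*log(y + 3).
Then F(3) - F(2) = (-7*log(3) - 2*log(2)) - (-5*log(2) - 2*log(5)) = -7*log(3) + 3*log(2) + 2*log(5).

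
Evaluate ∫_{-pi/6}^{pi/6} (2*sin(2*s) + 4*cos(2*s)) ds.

2*sqrt(3)

An antiderivative is F(s) = 2*sin(2*s) - cos(2*s).
Then F(pi/6) - F(-pi/6) = (-1/2 + sqrt(3)) - (-sqrt(3) - 1/2) = 2*sqrt(3).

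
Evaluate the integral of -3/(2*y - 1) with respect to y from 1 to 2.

An antiderivative is F(y) = -3*log(2*y - 1)/2.
Then F(2) - F(1) = (-3*log(3)/2) - (0) = -3*log(3)/2.

-3*log(3)/2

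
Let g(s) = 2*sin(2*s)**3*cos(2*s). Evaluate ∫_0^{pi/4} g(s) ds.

1/4

Let u = sin(2*s), so du = 2*cos(2*s) ds. When s = 0, u = 0; when s = pi/4, u = 1.
The integral becomes ∫ u**3 du from 0 to 1, with antiderivative u**4/4.
Back in s: F(s) = sin(2*s)**4/4.
Then F(pi/4) - F(0) = (1/4) - (0) = 1/4.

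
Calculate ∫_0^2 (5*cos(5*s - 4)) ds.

sin(4) + sin(6)

Let u = 5*s - 4, so du = 5 ds. When s = 0, u = -4; when s = 2, u = 6.
The integral becomes ∫ cos(u) du from -4 to 6, with antiderivative sin(u).
Back in s: F(s) = sin(5*s - 4).
Then F(2) - F(0) = (sin(6)) - (-sin(4)) = sin(4) + sin(6).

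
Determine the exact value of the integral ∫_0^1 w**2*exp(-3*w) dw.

Integrate by parts twice (u = w^2, dv = exp(-3*w) dw).
An antiderivative is F(w) = (-9*w**2 - 6*w - 2)*exp(-3*w)/27.
Then F(1) - F(0) = (-17*exp(-3)/27) - (-2/27) = 2/27 - 17*exp(-3)/27.

2/27 - 17*exp(-3)/27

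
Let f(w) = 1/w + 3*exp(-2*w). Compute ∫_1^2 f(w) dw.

An antiderivative is F(w) = log(w) - 3*exp(-2*w)/2.
Then F(2) - F(1) = (-3*exp(-4)/2 + log(2)) - (-3*exp(-2)/2) = -3*exp(-4)/2 + 3*exp(-2)/2 + log(2).

-3*exp(-4)/2 + 3*exp(-2)/2 + log(2)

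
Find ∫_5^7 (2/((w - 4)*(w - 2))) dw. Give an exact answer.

log(9/5)

Factor the denominator: w**2 - 6*w + 8 = (w - 2)(w - 4).
Partial fractions: 2/((w - 4)*(w - 2)) = -1/(w - 2) + 1/(w - 4).
An antiderivative is F(w) = log(w - 4) - log(w - 2).
Then F(7) - F(5) = (log(3/5)) - (-log(3)) = log(9/5).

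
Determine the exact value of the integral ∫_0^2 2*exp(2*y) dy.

Let u = 2*y, so du = 2 dy. When y = 0, u = 0; when y = 2, u = 4.
The integral becomes ∫ exp(u) du from 0 to 4, with antiderivative exp(u).
Back in y: F(y) = exp(2*y).
Then F(2) - F(0) = (exp(4)) - (1) = -1 + exp(4).

-1 + exp(4)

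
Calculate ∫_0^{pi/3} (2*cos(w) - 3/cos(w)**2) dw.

An antiderivative is F(w) = 2*sin(w) - 3*tan(w).
Then F(pi/3) - F(0) = (-2*sqrt(3)) - (0) = -2*sqrt(3).

-2*sqrt(3)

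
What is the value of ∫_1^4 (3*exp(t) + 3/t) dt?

An antiderivative is F(t) = 3*exp(t) + 3*log(t).
Then F(4) - F(1) = (3*log(4) + 3*exp(4)) - (3*exp(1)) = -3*exp(1) + 3*log(4) + 3*exp(4).

-3*exp(1) + 3*log(4) + 3*exp(4)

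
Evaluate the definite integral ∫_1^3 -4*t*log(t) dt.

Integrate by parts once (u = ln t, dv = -4*t dt).
An antiderivative is F(t) = -t**2*(2*log(t) - 1).
Then F(3) - F(1) = (9 - 18*log(3)) - (1) = 8 - 18*log(3).

8 - 18*log(3)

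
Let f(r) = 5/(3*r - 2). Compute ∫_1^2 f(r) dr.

10*log(2)/3

An antiderivative is F(r) = 5*log(3*r - 2)/3.
Then F(2) - F(1) = (10*log(2)/3) - (0) = 10*log(2)/3.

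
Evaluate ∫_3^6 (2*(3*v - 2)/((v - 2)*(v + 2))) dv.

-4*log(5) + 16*log(2)

Factor the denominator: v**2 - 4 = (v + 2)(v - 2).
Partial fractions: 2*(3*v - 2)/((v - 2)*(v + 2)) = 4/(v + 2) + 2/(v - 2).
An antiderivative is F(v) = 2*log(v - 2) + 4*log(v + 2).
Then F(6) - F(3) = (16*log(2)) - (4*log(5)) = -4*log(5) + 16*log(2).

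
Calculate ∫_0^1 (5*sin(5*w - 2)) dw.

Let u = 5*w - 2, so du = 5 dw. When w = 0, u = -2; when w = 1, u = 3.
The integral becomes ∫ sin(u) du from -2 to 3, with antiderivative -cos(u).
Back in w: F(w) = -cos(5*w - 2).
Then F(1) - F(0) = (-cos(3)) - (-cos(2)) = cos(2) - cos(3).

cos(2) - cos(3)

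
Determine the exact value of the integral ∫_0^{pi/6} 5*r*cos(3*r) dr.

Integrate by parts once (u = r, dv = 5*cos(3*r) dr).
An antiderivative is F(r) = 5*r*sin(3*r)/3 + 5*cos(3*r)/9.
Then F(pi/6) - F(0) = (5*pi/18) - (5/9) = -5/9 + 5*pi/18.

-5/9 + 5*pi/18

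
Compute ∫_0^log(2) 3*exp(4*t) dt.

Let u = exp(t), so du = exp(t) dt. When t = 0, u = 1; when t = log(2), u = 2.
The integral becomes 3·∫ u**3 du from 1 to 2, with antiderivative 3*u**4/4.
Back in t: F(t) = 3*exp(4*t)/4.
Then F(log(2)) - F(0) = (12) - (3/4) = 45/4.

45/4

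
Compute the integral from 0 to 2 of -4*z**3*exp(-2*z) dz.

-3/2 + 71*exp(-4)/2

Integrate by parts 3 times (u = z^3, dv = -4*exp(-2*z) dz).
An antiderivative is F(z) = (4*z**3 + 6*z**2 + 6*z + 3)*exp(-2*z)/2.
Then F(2) - F(0) = (71*exp(-4)/2) - (3/2) = -3/2 + 71*exp(-4)/2.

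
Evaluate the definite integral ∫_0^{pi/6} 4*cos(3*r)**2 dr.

pi/3

Use the identity cos^2(3*r) = (1 + cos(6*r))/2.
An antiderivative is F(r) = 2*r + sin(6*r)/3.
Then F(pi/6) - F(0) = (pi/3) - (0) = pi/3.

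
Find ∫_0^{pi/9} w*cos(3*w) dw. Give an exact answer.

-1/18 + sqrt(3)*pi/54

Integrate by parts once (u = w, dv = cos(3*w) dw).
An antiderivative is F(w) = w*sin(3*w)/3 + cos(3*w)/9.
Then F(pi/9) - F(0) = (1/18 + sqrt(3)*pi/54) - (1/9) = -1/18 + sqrt(3)*pi/54.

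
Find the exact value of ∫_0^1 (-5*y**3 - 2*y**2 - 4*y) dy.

By the power rule, an antiderivative is F(y) = -5*y**4/4 - 2*y**3/3 - 2*y**2.
Then F(1) - F(0) = (-47/12) - (0) = -47/12.

-47/12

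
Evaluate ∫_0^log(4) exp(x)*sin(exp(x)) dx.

cos(1) - cos(4)

Let u = exp(x), so du = exp(x) dx. When x = 0, u = 1; when x = log(4), u = 4.
The integral becomes ∫ sin(u) du from 1 to 4, with antiderivative -cos(u).
Back in x: F(x) = -cos(exp(x)).
Then F(log(4)) - F(0) = (-cos(4)) - (-cos(1)) = cos(1) - cos(4).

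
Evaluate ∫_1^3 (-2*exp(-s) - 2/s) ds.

An antiderivative is F(s) = -2*log(s) + 2*exp(-s).
Then F(3) - F(1) = (-2*log(3) + 2*exp(-3)) - (2*exp(-1)) = -2*log(3) - 2*exp(-1) + 2*exp(-3).

-2*log(3) - 2*exp(-1) + 2*exp(-3)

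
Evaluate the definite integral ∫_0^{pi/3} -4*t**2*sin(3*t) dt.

Integrate by parts twice (u = t^2, dv = -4*sin(3*t) dt).
An antiderivative is F(t) = 4*t**2*cos(3*t)/3 - 8*t*sin(3*t)/9 - 8*cos(3*t)/27.
Then F(pi/3) - F(0) = (8/27 - 4*pi**2/27) - (-8/27) = 16/27 - 4*pi**2/27.

16/27 - 4*pi**2/27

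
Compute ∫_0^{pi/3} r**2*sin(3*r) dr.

Integrate by parts twice (u = r^2, dv = sin(3*r) dr).
An antiderivative is F(r) = -r**2*cos(3*r)/3 + 2*r*sin(3*r)/9 + 2*cos(3*r)/27.
Then F(pi/3) - F(0) = (-2/27 + pi**2/27) - (2/27) = -4/27 + pi**2/27.

-4/27 + pi**2/27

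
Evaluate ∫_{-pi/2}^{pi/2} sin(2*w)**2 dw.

pi/2

Use the identity sin^2(2*w) = (1 - cos(4*w))/2.
An antiderivative is F(w) = w/2 - sin(4*w)/8.
Then F(pi/2) - F(-pi/2) = (pi/4) - (-pi/4) = pi/2.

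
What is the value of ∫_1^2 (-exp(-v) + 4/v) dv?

-exp(-1) + exp(-2) + 4*log(2)

An antiderivative is F(v) = 4*log(v) + exp(-v).
Then F(2) - F(1) = (exp(-2) + 4*log(2)) - (exp(-1)) = -exp(-1) + exp(-2) + 4*log(2).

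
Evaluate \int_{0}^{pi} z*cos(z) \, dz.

Integrate by parts once (u = z, dv = cos(z) dz).
An antiderivative is F(z) = z*sin(z) + cos(z).
Then F(pi) - F(0) = (-1) - (1) = -2.

-2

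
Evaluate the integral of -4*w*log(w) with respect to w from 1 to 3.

Integrate by parts once (u = ln w, dv = -4*w dw).
An antiderivative is F(w) = -w**2*(2*log(w) - 1).
Then F(3) - F(1) = (9 - 18*log(3)) - (1) = 8 - 18*log(3).

8 - 18*log(3)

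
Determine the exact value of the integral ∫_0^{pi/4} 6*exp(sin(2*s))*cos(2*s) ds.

-3 + 3*E

Let u = sin(2*s), so du = 2*cos(2*s) ds. When s = 0, u = 0; when s = pi/4, u = 1.
The integral becomes 3·∫ exp(u) du from 0 to 1, with antiderivative 3*exp(u).
Back in s: F(s) = 3*exp(sin(2*s)).
Then F(pi/4) - F(0) = (3*E) - (3) = -3 + 3*E.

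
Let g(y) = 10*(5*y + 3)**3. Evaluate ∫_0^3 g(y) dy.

104895/2

Let u = 5*y + 3, so du = 5 dy. When y = 0, u = 3; when y = 3, u = 18.
The integral becomes 2·∫ u**3 du from 3 to 18, with antiderivative u**4/2.
Back in y: F(y) = (5*y + 3)**4/2.
Then F(3) - F(0) = (52488) - (81/2) = 104895/2.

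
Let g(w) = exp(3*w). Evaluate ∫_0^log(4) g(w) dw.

21

Let u = exp(w), so du = exp(w) dw. When w = 0, u = 1; when w = log(4), u = 4.
The integral becomes ∫ u**2 du from 1 to 4, with antiderivative u**3/3.
Back in w: F(w) = exp(3*w)/3.
Then F(log(4)) - F(0) = (64/3) - (1/3) = 21.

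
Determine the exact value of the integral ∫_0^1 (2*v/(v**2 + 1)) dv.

Let u = v**2 + 1, so du = 2*v dv. When v = 0, u = 1; when v = 1, u = 2.
The integral becomes ∫ 1/u du from 1 to 2, with antiderivative log(u).
Back in v: F(v) = log(v**2 + 1).
Then F(1) - F(0) = (log(2)) - (0) = log(2).

log(2)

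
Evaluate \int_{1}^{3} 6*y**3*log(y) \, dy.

-30 + 243*log(3)/2

Integrate by parts once (u = ln y, dv = 6*y**3 dy).
An antiderivative is F(y) = 3*y**4*(4*log(y) - 1)/8.
Then F(3) - F(1) = (-243/8 + 243*log(3)/2) - (-3/8) = -30 + 243*log(3)/2.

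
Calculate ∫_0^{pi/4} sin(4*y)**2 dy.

pi/8

Use the identity sin^2(4*y) = (1 - cos(8*y))/2.
An antiderivative is F(y) = y/2 - sin(8*y)/16.
Then F(pi/4) - F(0) = (pi/8) - (0) = pi/8.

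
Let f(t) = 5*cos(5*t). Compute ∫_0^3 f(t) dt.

sin(15)

Let u = 5*t, so du = 5 dt. When t = 0, u = 0; when t = 3, u = 15.
The integral becomes ∫ cos(u) du from 0 to 15, with antiderivative sin(u).
Back in t: F(t) = sin(5*t).
Then F(3) - F(0) = (sin(15)) - (0) = sin(15).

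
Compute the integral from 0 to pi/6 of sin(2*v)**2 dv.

Use the identity sin^2(2*v) = (1 - cos(4*v))/2.
An antiderivative is F(v) = v/2 - sin(4*v)/8.
Then F(pi/6) - F(0) = (-sqrt(3)/16 + pi/12) - (0) = -sqrt(3)/16 + pi/12.

-sqrt(3)/16 + pi/12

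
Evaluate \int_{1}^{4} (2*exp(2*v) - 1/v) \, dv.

-exp(2) - log(4) + exp(8)

An antiderivative is F(v) = exp(2*v) - log(v).
Then F(4) - F(1) = (-log(4) + exp(8)) - (exp(2)) = -exp(2) - log(4) + exp(8).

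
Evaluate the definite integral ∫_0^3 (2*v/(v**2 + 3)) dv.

Let u = v**2 + 3, so du = 2*v dv. When v = 0, u = 3; when v = 3, u = 12.
The integral becomes ∫ 1/u du from 3 to 12, with antiderivative log(u).
Back in v: F(v) = log(v**2 + 3).
Then F(3) - F(0) = (log(12)) - (log(3)) = log(4).

log(4)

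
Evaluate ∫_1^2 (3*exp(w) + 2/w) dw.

-3*exp(1) + log(4) + 3*exp(2)

An antiderivative is F(w) = 3*exp(w) + 2*log(w).
Then F(2) - F(1) = (log(4) + 3*exp(2)) - (3*exp(1)) = -3*exp(1) + log(4) + 3*exp(2).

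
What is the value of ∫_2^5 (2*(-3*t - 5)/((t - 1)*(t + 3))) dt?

Factor the denominator: t**2 + 2*t - 3 = (t + 3)(t - 1).
Partial fractions: 2*(-3*t - 5)/((t - 1)*(t + 3)) = -2/(t + 3) - 4/(t - 1).
An antiderivative is F(t) = -4*log(t - 1) - 2*log(t + 3).
Then F(5) - F(2) = (-14*log(2)) - (-log(25)) = -14*log(2) + 2*log(5).

-14*log(2) + 2*log(5)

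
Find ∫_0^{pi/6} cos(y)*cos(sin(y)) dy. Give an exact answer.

sin(1/2)

Let u = sin(y), so du = cos(y) dy. When y = 0, u = 0; when y = pi/6, u = 1/2.
The integral becomes ∫ cos(u) du from 0 to 1/2, with antiderivative sin(u).
Back in y: F(y) = sin(sin(y)).
Then F(pi/6) - F(0) = (sin(1/2)) - (0) = sin(1/2).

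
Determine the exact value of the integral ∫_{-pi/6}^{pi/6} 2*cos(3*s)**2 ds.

Use the identity cos^2(3*s) = (1 + cos(6*s))/2.
An antiderivative is F(s) = s + sin(6*s)/6.
Then F(pi/6) - F(-pi/6) = (pi/6) - (-pi/6) = pi/3.

pi/3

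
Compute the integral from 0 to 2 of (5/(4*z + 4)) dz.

5*log(3)/4

An antiderivative is F(z) = 5*log(4*z + 4)/4.
Then F(2) - F(0) = (5*log(12)/4) - (5*log(2)/2) = 5*log(3)/4.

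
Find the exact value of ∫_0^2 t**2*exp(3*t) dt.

Integrate by parts twice (u = t^2, dv = exp(3*t) dt).
An antiderivative is F(t) = (9*t**2 - 6*t + 2)*exp(3*t)/27.
Then F(2) - F(0) = (26*exp(6)/27) - (2/27) = -2/27 + 26*exp(6)/27.

-2/27 + 26*exp(6)/27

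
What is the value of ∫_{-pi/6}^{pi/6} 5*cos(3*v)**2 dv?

Use the identity cos^2(3*v) = (1 + cos(6*v))/2.
An antiderivative is F(v) = 5*v/2 + 5*sin(6*v)/12.
Then F(pi/6) - F(-pi/6) = (5*pi/12) - (-5*pi/12) = 5*pi/6.

5*pi/6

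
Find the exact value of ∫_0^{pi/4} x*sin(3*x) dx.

Integrate by parts once (u = x, dv = sin(3*x) dx).
An antiderivative is F(x) = -x*cos(3*x)/3 + sin(3*x)/9.
Then F(pi/4) - F(0) = (sqrt(2)*(4 + 3*pi)/72) - (0) = sqrt(2)*(4 + 3*pi)/72.

sqrt(2)*(4 + 3*pi)/72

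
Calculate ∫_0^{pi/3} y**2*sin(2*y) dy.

-3/8 + pi**2/36 + sqrt(3)*pi/12

Integrate by parts twice (u = y^2, dv = sin(2*y) dy).
An antiderivative is F(y) = -y**2*cos(2*y)/2 + y*sin(2*y)/2 + cos(2*y)/4.
Then F(pi/3) - F(0) = (-1/8 + pi**2/36 + sqrt(3)*pi/12) - (1/4) = -3/8 + pi**2/36 + sqrt(3)*pi/12.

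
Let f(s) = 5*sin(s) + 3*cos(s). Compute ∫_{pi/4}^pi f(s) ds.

An antiderivative is F(s) = 3*sin(s) - 5*cos(s).
Then F(pi) - F(pi/4) = (5) - (-sqrt(2)) = sqrt(2) + 5.

sqrt(2) + 5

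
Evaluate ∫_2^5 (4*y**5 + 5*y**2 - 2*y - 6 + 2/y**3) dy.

By the power rule, an antiderivative is F(y) = 2*y**6/3 + 5*y**3/3 - y**2 - 6*y - 1/y**2.
Then F(5) - F(2) = (264249/25) - (159/4) = 1053021/100.

1053021/100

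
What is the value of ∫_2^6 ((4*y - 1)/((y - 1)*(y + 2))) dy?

Factor the denominator: y**2 + y - 2 = (y + 2)(y - 1).
Partial fractions: (4*y - 1)/((y - 1)*(y + 2)) = 3/(y + 2) + 1/(y - 1).
An antiderivative is F(y) = log(y - 1) + 3*log(y + 2).
Then F(6) - F(2) = (log(5) + 9*log(2)) - (log(64)) = log(40).

log(40)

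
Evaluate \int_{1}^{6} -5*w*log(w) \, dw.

-90*log(3) - 90*log(2) + 175/4

Integrate by parts once (u = ln w, dv = -5*w dw).
An antiderivative is F(w) = -5*w**2*(2*log(w) - 1)/4.
Then F(6) - F(1) = (-90*log(3) - 90*log(2) + 45) - (5/4) = -90*log(3) - 90*log(2) + 175/4.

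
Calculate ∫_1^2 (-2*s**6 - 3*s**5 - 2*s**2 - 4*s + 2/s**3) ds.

-6527/84

By the power rule, an antiderivative is F(s) = -2*s**7/7 - s**6/2 - 2*s**3/3 - 2*s**2 - 1/s**2.
Then F(2) - F(1) = (-6901/84) - (-187/42) = -6527/84.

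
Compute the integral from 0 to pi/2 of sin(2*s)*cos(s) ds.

Use the identity sin(2*s)cos(s) = [sin(3*s) + sin(s)]/2.
An antiderivative is F(s) = -cos(s)/2 - cos(3*s)/6.
Then F(pi/2) - F(0) = (0) - (-2/3) = 2/3.

2/3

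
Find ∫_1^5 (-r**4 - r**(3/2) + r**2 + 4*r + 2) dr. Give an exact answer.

-7906/15 - 10*sqrt(5)

By the power rule, an antiderivative is F(r) = -2*r**(5/2)/5 - r**5/5 + r**3/3 + 2*r**2 + 2*r.
Then F(5) - F(1) = (-1570/3 - 10*sqrt(5)) - (56/15) = -7906/15 - 10*sqrt(5).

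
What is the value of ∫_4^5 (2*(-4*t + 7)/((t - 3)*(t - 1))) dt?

Factor the denominator: t**2 - 4*t + 3 = (t - 1)(t - 3).
Partial fractions: 2*(-4*t + 7)/((t - 3)*(t - 1)) = -3/(t - 1) - 5/(t - 3).
An antiderivative is F(t) = -5*log(t - 3) - 3*log(t - 1).
Then F(5) - F(4) = (-11*log(2)) - (-log(27)) = -11*log(2) + 3*log(3).

-11*log(2) + 3*log(3)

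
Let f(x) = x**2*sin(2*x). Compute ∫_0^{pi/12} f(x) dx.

Integrate by parts twice (u = x^2, dv = sin(2*x) dx).
An antiderivative is F(x) = -x**2*cos(2*x)/2 + x*sin(2*x)/2 + cos(2*x)/4.
Then F(pi/12) - F(0) = (-sqrt(3)*pi**2/576 + pi/48 + sqrt(3)/8) - (1/4) = -1/4 - sqrt(3)*pi**2/576 + pi/48 + sqrt(3)/8.

-1/4 - sqrt(3)*pi**2/576 + pi/48 + sqrt(3)/8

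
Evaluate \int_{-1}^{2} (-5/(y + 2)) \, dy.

-10*log(2)

An antiderivative is F(y) = -5*log(y + 2).
Then F(2) - F(-1) = (-10*log(2)) - (0) = -10*log(2).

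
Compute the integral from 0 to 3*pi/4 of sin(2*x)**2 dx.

3*pi/8

Use the identity sin^2(2*x) = (1 - cos(4*x))/2.
An antiderivative is F(x) = x/2 - sin(4*x)/8.
Then F(3*pi/4) - F(0) = (3*pi/8) - (0) = 3*pi/8.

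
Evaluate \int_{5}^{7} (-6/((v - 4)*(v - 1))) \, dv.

-log(4)

Factor the denominator: v**2 - 5*v + 4 = (v - 1)(v - 4).
Partial fractions: -6/((v - 4)*(v - 1)) = 2/(v - 1) - 2/(v - 4).
An antiderivative is F(v) = -2*log(v - 4) + 2*log(v - 1).
Then F(7) - F(5) = (log(4)) - (log(16)) = -log(4).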